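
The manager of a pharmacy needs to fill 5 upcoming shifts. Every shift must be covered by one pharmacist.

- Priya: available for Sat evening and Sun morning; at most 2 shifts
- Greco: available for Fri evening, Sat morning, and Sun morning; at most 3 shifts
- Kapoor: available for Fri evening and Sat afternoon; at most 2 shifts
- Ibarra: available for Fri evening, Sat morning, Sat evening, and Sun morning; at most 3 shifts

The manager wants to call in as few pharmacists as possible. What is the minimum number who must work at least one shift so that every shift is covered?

5 slots to fill and no one can take more than 3, so at least ⌈5/3⌉ = 2 pharmacists are needed.
Kapoor and Ibarra alone can cover everything: Fri evening→Kapoor, Sat morning→Ibarra, Sat afternoon→Kapoor, Sat evening→Ibarra, Sun morning→Ibarra.

2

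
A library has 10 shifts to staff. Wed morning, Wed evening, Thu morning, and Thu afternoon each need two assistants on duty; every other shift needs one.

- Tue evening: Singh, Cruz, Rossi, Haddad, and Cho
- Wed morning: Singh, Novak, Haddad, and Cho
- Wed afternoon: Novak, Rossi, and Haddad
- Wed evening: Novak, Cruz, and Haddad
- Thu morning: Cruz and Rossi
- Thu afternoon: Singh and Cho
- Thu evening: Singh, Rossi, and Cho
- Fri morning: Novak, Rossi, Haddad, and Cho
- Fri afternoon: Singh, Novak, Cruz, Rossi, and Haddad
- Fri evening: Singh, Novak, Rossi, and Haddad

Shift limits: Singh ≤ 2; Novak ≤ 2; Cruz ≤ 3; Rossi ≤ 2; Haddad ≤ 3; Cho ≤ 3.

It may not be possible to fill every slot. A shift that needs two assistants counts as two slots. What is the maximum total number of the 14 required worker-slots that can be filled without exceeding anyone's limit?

14

Total capacity across all assistants is 2+2+3+2+3+3 = 15, and 14 slots are needed, so at most 14 can be filled.
An assignment achieving 14: Tue evening→Cruz, Wed morning→Haddad+Cho, Wed afternoon→Novak, Wed evening→Novak+Cruz, Thu morning→Cruz+Rossi, Thu afternoon→Singh+Cho, Thu evening→Singh, Fri morning→Rossi, Fri afternoon→Haddad, Fri evening→Haddad.
Loads: Singh 2/2, Novak 2/2, Cruz 3/3, Rossi 2/2, Haddad 3/3, Cho 2/3.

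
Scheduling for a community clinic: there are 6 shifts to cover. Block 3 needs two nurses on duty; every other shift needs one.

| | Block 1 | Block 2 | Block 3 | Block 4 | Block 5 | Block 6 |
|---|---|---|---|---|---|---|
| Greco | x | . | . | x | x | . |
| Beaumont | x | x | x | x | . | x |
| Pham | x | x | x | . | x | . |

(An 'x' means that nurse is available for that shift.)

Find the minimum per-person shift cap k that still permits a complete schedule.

3

With 3 nurses and 7 worker-slots to fill, someone must work at least ⌈7/3⌉ = 3 shifts, so k ≥ 3.
k = 3 works: Block 1→Greco, Block 2→Beaumont, Block 3→Beaumont+Pham, Block 4→Greco, Block 5→Greco, Block 6→Beaumont.
Loads: Greco 3, Beaumont 3, Pham 1 — all ≤ 3.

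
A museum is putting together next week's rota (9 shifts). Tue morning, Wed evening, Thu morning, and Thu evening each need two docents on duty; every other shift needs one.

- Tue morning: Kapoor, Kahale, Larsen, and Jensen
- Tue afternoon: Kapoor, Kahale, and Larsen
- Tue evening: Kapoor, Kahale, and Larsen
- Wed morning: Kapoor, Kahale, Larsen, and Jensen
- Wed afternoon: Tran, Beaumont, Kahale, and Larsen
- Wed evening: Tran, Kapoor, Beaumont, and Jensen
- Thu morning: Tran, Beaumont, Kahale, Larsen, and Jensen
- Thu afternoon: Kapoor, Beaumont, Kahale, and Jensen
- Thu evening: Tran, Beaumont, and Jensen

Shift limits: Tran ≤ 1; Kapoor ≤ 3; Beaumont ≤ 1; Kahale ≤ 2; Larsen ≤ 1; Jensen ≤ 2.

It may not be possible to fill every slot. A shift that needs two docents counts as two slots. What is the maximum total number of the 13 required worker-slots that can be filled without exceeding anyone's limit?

10

Total capacity across all docents is 1+3+1+2+1+2 = 10, and 13 slots are needed, so at most 10 can be filled.
An assignment achieving 10: Tue morning→Kapoor+Kahale, Tue afternoon→Kapoor, Tue evening→Kapoor, Wed morning→Kahale, Wed afternoon→Larsen, Wed evening→Jensen, Thu afternoon→Jensen, Thu evening→Tran+Beaumont.
Loads: Tran 1/1, Kapoor 3/3, Beaumont 1/1, Kahale 2/2, Larsen 1/1, Jensen 2/2.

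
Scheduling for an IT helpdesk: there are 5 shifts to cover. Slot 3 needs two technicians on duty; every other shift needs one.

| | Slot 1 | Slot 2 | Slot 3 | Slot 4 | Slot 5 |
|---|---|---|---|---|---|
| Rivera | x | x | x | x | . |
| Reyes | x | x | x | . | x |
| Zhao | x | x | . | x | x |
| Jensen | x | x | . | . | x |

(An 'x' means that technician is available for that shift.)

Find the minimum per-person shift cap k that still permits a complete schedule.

2

With 4 technicians and 6 worker-slots to fill, someone must work at least ⌈6/4⌉ = 2 shifts, so k ≥ 2.
k = 2 works: Slot 1→Zhao, Slot 2→Zhao, Slot 3→Rivera+Reyes, Slot 4→Rivera, Slot 5→Reyes.
Loads: Rivera 2, Reyes 2, Zhao 2, Jensen 0 — all ≤ 2.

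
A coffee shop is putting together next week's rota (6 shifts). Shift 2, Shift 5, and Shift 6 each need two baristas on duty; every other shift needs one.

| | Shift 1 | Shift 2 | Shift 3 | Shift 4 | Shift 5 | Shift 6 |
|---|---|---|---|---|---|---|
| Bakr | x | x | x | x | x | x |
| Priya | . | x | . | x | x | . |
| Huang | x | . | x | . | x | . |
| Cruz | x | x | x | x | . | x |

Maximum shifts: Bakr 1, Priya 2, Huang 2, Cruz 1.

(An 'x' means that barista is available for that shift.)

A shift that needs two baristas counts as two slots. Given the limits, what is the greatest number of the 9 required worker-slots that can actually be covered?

Total capacity across all baristas is 1+2+2+1 = 6, and 9 slots are needed, so at most 6 can be filled.
An assignment achieving 6: Shift 1→Huang, Shift 2→Priya, Shift 3→Huang, Shift 4→Priya, Shift 6→Bakr+Cruz.
Loads: Bakr 1/1, Priya 2/2, Huang 2/2, Cruz 1/1.

6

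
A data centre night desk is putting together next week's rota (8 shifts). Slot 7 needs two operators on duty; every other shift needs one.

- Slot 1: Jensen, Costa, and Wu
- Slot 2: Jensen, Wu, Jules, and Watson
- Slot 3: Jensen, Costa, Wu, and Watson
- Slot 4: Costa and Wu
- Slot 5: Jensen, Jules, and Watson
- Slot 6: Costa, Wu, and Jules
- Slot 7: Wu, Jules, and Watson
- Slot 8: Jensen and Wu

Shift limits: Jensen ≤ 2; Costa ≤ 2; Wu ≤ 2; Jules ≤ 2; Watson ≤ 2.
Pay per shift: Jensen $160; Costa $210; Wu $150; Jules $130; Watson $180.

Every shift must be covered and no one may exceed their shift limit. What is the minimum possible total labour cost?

Picking the cheapest available operator for each shift independently would cost $1270, but that ignores the shift limits.
An optimal schedule: Slot 1→Jensen, Slot 2→Jensen, Slot 3→Watson, Slot 4→Wu, Slot 5→Jules, Slot 6→Costa, Slot 7→Jules+Watson, Slot 8→Wu.
Total: 160 + 160 + 180 + 150 + 130 + 210 + 130 + 180 + 150 = $1450.

$1450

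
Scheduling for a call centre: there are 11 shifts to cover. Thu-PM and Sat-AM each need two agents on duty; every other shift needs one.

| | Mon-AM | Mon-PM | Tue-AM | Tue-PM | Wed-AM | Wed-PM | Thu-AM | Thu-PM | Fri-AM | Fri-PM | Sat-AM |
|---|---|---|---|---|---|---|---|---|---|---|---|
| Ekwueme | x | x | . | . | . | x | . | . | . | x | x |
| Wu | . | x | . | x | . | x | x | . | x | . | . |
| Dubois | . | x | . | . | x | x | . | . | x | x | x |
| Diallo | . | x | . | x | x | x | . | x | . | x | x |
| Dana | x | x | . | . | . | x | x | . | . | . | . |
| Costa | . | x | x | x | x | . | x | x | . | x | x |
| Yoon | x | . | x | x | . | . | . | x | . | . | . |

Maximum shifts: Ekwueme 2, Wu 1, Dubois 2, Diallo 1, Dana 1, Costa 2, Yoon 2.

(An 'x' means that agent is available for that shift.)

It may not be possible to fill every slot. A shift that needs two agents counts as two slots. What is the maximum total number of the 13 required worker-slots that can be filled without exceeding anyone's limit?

Total capacity across all agents is 2+1+2+1+1+2+2 = 11, and 13 slots are needed, so at most 11 can be filled.
An assignment achieving 11: Mon-AM→Ekwueme, Tue-AM→Costa, Tue-PM→Yoon, Wed-AM→Dubois, Thu-AM→Dana, Thu-PM→Diallo+Yoon, Fri-AM→Wu, Fri-PM→Ekwueme, Sat-AM→Dubois+Costa.
Loads: Ekwueme 2/2, Wu 1/1, Dubois 2/2, Diallo 1/1, Dana 1/1, Costa 2/2, Yoon 2/2.

11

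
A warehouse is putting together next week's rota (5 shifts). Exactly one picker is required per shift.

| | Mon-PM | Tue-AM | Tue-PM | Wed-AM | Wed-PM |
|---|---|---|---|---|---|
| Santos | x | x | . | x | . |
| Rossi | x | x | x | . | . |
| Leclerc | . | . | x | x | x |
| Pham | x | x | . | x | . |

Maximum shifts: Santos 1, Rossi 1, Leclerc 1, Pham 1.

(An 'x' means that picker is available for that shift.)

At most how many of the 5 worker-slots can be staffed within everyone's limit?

Total capacity across all pickers is 1+1+1+1 = 4, and 5 slots are needed, so at most 4 can be filled.
An assignment achieving 4: Mon-PM→Santos, Tue-AM→Pham, Tue-PM→Rossi, Wed-PM→Leclerc.
Loads: Santos 1/1, Rossi 1/1, Leclerc 1/1, Pham 1/1.

4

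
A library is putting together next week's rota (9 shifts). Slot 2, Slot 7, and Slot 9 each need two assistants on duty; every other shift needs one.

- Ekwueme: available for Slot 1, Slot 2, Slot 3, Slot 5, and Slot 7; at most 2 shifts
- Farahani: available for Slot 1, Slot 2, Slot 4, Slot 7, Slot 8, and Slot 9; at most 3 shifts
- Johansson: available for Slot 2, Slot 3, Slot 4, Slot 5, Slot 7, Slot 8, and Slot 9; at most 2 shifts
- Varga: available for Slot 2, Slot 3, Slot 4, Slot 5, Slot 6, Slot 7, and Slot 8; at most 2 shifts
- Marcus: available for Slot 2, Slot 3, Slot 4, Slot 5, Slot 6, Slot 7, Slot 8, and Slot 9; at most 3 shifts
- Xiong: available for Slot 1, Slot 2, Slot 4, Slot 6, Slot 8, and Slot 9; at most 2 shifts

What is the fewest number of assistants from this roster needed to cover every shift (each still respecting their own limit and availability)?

12 slots to fill and no one can take more than 3, so at least ⌈12/3⌉ = 4 assistants are needed.
Any 4 assistants together have capacity at most 3+3+2+2 = 10 < 12 slots, so 4 can never suffice.
Ekwueme, Farahani, Johansson, Varga, and Marcus alone can cover everything: Slot 1→Ekwueme, Slot 2→Farahani+Marcus, Slot 3→Ekwueme, Slot 4→Farahani, Slot 5→Johansson, Slot 6→Varga, Slot 7→Varga+Marcus, Slot 8→Marcus, Slot 9→Farahani+Johansson.

5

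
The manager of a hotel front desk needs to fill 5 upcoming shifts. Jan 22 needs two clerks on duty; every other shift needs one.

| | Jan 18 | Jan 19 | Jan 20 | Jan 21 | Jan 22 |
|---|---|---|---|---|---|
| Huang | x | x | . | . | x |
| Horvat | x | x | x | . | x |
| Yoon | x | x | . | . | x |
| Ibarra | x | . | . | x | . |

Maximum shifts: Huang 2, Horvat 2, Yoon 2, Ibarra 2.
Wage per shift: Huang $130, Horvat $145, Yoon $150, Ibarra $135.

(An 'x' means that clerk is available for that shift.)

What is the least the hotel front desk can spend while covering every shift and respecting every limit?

$820

Jan 20 can only be covered by Horvat, so that assignment is forced.
Jan 21 can only be covered by Ibarra, so that assignment is forced.
Picking the cheapest available clerk for each shift independently would cost $815, but that ignores the shift limits.
An optimal schedule: Jan 18→Ibarra, Jan 19→Huang, Jan 20→Horvat, Jan 21→Ibarra, Jan 22→Huang+Horvat.
Total: 135 + 130 + 145 + 135 + 130 + 145 = $820.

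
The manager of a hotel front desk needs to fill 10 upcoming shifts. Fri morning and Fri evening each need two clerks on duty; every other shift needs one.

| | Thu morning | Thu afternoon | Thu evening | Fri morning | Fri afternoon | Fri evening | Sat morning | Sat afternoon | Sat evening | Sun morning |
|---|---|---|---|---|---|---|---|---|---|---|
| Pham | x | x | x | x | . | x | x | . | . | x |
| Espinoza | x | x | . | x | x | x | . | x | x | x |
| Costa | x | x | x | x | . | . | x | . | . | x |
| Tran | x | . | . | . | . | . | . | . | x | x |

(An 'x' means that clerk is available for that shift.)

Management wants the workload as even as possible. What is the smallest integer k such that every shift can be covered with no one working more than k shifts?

With 4 clerks and 12 worker-slots to fill, someone must work at least ⌈12/4⌉ = 3 shifts, so k ≥ 3.
k = 3 works: Thu morning→Tran, Thu afternoon→Costa, Thu evening→Pham, Fri morning→Pham+Costa, Fri afternoon→Espinoza, Fri evening→Pham+Espinoza, Sat morning→Costa, Sat afternoon→Espinoza, Sat evening→Tran, Sun morning→Tran.
Loads: Pham 3, Espinoza 3, Costa 3, Tran 3 — all ≤ 3.

3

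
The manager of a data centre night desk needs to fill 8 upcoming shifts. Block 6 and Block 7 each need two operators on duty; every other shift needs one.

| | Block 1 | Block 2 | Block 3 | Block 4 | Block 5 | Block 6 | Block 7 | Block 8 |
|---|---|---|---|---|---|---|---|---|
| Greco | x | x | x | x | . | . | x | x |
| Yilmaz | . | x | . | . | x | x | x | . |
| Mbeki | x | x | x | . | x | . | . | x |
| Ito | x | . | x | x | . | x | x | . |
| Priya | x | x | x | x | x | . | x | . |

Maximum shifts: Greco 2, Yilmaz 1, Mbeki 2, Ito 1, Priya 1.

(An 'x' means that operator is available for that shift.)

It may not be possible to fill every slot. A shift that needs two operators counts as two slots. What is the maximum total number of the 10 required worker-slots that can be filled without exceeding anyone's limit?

Total capacity across all operators is 2+1+2+1+1 = 7, and 10 slots are needed, so at most 7 can be filled.
An assignment achieving 7: Block 1→Mbeki, Block 2→Priya, Block 4→Greco, Block 5→Mbeki, Block 6→Yilmaz+Ito, Block 8→Greco.
Loads: Greco 2/2, Yilmaz 1/1, Mbeki 2/2, Ito 1/1, Priya 1/1.

7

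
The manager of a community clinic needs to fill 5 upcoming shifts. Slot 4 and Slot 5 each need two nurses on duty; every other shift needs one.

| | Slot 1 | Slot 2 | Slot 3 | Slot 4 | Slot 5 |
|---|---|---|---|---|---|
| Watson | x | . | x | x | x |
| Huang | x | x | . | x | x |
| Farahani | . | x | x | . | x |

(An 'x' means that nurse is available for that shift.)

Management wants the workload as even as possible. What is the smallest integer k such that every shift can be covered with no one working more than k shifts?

With 3 nurses and 7 worker-slots to fill, someone must work at least ⌈7/3⌉ = 3 shifts, so k ≥ 3.
k = 3 works: Slot 1→Watson, Slot 2→Huang, Slot 3→Watson, Slot 4→Watson+Huang, Slot 5→Huang+Farahani.
Loads: Watson 3, Huang 3, Farahani 1 — all ≤ 3.

3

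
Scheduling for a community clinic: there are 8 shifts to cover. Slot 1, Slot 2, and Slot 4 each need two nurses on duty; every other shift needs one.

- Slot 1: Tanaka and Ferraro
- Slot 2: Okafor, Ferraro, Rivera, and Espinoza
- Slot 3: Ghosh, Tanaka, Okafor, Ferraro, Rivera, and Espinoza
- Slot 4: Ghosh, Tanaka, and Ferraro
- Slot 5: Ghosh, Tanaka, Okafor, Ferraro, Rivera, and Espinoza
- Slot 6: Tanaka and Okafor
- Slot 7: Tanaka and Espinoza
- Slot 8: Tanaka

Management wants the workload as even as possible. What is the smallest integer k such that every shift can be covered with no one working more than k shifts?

2

With 6 nurses and 11 worker-slots to fill, someone must work at least ⌈11/6⌉ = 2 shifts, so k ≥ 2.
k = 2 works: Slot 1→Tanaka+Ferraro, Slot 2→Okafor+Rivera, Slot 3→Ghosh, Slot 4→Ghosh+Ferraro, Slot 5→Rivera, Slot 6→Okafor, Slot 7→Espinoza, Slot 8→Tanaka.
Loads: Ghosh 2, Tanaka 2, Okafor 2, Ferraro 2, Rivera 2, Espinoza 1 — all ≤ 2.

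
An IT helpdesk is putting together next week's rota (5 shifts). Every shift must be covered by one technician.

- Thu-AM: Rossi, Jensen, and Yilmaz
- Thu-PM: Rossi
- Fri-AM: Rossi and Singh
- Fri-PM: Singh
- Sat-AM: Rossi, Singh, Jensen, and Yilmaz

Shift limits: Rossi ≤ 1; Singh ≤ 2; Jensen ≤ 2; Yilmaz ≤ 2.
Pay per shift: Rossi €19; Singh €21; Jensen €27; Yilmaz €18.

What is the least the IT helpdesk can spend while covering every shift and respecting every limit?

Thu-PM can only be covered by Rossi, so that assignment is forced.
Fri-PM can only be covered by Singh, so that assignment is forced.
Picking the cheapest available technician for each shift independently would cost €95, but that ignores the shift limits.
An optimal schedule: Thu-AM→Yilmaz, Thu-PM→Rossi, Fri-AM→Singh, Fri-PM→Singh, Sat-AM→Yilmaz.
Total: 18 + 19 + 21 + 21 + 18 = €97.

€97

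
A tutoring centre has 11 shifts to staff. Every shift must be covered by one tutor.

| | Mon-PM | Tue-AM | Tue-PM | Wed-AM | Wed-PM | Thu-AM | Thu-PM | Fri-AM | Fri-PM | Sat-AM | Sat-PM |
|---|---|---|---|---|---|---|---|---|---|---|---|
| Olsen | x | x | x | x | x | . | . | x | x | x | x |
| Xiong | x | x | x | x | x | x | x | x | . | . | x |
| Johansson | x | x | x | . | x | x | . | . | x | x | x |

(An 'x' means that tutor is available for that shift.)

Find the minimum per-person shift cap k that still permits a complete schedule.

4

With 3 tutors and 11 worker-slots to fill, someone must work at least ⌈11/3⌉ = 4 shifts, so k ≥ 4.
k = 4 works: Mon-PM→Xiong, Tue-AM→Xiong, Tue-PM→Johansson, Wed-AM→Olsen, Wed-PM→Johansson, Thu-AM→Xiong, Thu-PM→Xiong, Fri-AM→Olsen, Fri-PM→Olsen, Sat-AM→Olsen, Sat-PM→Johansson.
Loads: Olsen 4, Xiong 4, Johansson 3 — all ≤ 4.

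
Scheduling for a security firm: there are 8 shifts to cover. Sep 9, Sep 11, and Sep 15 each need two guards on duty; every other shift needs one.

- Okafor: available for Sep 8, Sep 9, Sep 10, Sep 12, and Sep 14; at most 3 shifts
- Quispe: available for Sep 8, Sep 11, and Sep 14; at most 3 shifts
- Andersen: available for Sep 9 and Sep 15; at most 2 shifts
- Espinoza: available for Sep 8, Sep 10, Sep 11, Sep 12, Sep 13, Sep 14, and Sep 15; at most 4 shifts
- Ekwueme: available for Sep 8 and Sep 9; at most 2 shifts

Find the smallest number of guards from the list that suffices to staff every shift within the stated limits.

11 slots to fill and no one can take more than 4, so at least ⌈11/4⌉ = 3 guards are needed.
Any 3 guards together have capacity at most 4+3+3 = 10 < 11 slots, so 3 can never suffice.
Okafor, Quispe, Andersen, and Espinoza alone can cover everything: Sep 8→Quispe, Sep 9→Okafor+Andersen, Sep 10→Okafor, Sep 11→Quispe+Espinoza, Sep 12→Okafor, Sep 13→Espinoza, Sep 14→Quispe, Sep 15→Andersen+Espinoza.

4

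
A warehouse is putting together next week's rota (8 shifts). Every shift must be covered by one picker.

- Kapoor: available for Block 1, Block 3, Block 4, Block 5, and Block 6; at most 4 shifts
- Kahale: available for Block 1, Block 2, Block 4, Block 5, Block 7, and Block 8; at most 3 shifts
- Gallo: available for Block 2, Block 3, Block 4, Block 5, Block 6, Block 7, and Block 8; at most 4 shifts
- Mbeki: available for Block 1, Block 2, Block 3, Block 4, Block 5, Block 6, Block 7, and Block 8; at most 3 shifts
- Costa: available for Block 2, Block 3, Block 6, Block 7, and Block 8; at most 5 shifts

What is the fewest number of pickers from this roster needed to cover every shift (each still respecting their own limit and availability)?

8 slots to fill and no one can take more than 5, so at least ⌈8/5⌉ = 2 pickers are needed.
Kapoor and Gallo alone can cover everything: Block 1→Kapoor, Block 2→Gallo, Block 3→Kapoor, Block 4→Kapoor, Block 5→Kapoor, Block 6→Gallo, Block 7→Gallo, Block 8→Gallo.

2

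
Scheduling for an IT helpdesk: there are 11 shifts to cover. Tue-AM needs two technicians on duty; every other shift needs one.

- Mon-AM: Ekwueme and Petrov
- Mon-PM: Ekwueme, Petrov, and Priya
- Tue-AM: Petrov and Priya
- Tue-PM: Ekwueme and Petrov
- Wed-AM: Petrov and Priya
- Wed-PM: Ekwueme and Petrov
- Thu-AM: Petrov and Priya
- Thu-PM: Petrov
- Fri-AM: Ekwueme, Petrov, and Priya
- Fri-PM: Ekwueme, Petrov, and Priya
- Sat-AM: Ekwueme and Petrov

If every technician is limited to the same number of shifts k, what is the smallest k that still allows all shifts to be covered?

4

With 3 technicians and 12 worker-slots to fill, someone must work at least ⌈12/3⌉ = 4 shifts, so k ≥ 4.
k = 4 works: Mon-AM→Ekwueme, Mon-PM→Priya, Tue-AM→Petrov+Priya, Tue-PM→Ekwueme, Wed-AM→Petrov, Wed-PM→Ekwueme, Thu-AM→Petrov, Thu-PM→Petrov, Fri-AM→Priya, Fri-PM→Priya, Sat-AM→Ekwueme.
Loads: Ekwueme 4, Petrov 4, Priya 4 — all ≤ 4.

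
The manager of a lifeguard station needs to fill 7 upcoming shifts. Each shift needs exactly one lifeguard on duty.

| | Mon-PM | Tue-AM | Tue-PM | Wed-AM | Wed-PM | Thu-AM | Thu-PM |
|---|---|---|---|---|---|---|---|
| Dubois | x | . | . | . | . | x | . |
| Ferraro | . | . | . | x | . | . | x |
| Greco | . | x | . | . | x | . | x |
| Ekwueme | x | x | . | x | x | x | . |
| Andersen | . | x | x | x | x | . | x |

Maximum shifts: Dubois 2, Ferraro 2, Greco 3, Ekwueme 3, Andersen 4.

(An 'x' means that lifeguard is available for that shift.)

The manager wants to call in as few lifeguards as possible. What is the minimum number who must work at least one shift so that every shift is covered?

2

7 slots to fill and no one can take more than 4, so at least ⌈7/4⌉ = 2 lifeguards are needed.
Ekwueme and Andersen alone can cover everything: Mon-PM→Ekwueme, Tue-AM→Ekwueme, Tue-PM→Andersen, Wed-AM→Andersen, Wed-PM→Andersen, Thu-AM→Ekwueme, Thu-PM→Andersen.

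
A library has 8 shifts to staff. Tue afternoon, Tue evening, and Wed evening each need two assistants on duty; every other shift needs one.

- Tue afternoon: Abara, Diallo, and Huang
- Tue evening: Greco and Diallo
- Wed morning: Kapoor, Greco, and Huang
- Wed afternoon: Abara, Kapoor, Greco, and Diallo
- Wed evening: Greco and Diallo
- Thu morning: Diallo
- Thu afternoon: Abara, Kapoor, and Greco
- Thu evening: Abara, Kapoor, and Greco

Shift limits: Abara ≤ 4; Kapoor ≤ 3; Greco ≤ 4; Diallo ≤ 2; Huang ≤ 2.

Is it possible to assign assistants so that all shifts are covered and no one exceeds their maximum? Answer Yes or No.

No

Total capacity is 15 and 11 slots are needed, so capacity alone doesn't rule it out.
Shifts {Tue evening, Wed evening, Thu morning} need 5 worker-slots in total, but the assistants available for any of those shifts (Greco and Diallo) can supply at most 4 among them. So no valid schedule exists.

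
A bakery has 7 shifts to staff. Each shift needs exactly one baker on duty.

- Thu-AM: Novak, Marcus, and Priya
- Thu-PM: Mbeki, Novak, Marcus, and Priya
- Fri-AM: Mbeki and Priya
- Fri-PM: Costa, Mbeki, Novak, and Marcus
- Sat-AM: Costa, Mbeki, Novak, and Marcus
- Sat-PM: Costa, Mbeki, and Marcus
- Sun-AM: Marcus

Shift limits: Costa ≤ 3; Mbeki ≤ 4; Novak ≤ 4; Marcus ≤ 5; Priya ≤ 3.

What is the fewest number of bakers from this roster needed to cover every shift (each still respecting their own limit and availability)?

7 slots to fill and no one can take more than 5, so at least ⌈7/5⌉ = 2 bakers are needed.
Mbeki and Marcus alone can cover everything: Thu-AM→Marcus, Thu-PM→Mbeki, Fri-AM→Mbeki, Fri-PM→Mbeki, Sat-AM→Mbeki, Sat-PM→Marcus, Sun-AM→Marcus.

2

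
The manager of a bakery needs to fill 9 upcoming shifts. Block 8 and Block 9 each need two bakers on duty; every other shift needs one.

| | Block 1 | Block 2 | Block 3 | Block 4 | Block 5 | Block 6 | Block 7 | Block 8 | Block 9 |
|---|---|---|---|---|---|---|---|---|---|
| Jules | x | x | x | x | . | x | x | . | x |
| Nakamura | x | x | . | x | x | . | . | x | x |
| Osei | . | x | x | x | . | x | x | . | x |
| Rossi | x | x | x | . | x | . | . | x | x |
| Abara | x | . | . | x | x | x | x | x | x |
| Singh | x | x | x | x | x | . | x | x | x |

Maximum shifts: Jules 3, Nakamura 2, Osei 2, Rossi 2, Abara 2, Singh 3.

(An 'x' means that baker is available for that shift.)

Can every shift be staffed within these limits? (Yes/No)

One valid schedule: Block 1→Nakamura, Block 2→Osei, Block 3→Jules, Block 4→Osei, Block 5→Nakamura, Block 6→Jules, Block 7→Jules, Block 8→Rossi+Abara, Block 9→Rossi+Abara.
Loads: Jules 3/3, Nakamura 2/2, Osei 2/2, Rossi 2/2, Abara 2/2, Singh 0/3 — all within limits.

Yes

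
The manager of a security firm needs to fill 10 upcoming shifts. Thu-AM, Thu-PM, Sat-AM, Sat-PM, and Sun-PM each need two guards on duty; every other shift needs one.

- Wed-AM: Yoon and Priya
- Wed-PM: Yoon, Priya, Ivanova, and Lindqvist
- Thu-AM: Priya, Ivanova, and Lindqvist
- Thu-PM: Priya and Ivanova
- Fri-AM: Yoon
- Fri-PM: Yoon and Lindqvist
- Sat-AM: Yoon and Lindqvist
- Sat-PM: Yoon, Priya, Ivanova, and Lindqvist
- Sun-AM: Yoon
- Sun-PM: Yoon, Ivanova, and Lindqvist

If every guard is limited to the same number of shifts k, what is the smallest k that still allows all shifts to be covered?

With 4 guards and 15 worker-slots to fill, someone must work at least ⌈15/4⌉ = 4 shifts, so k ≥ 4.
k = 4 works: Wed-AM→Yoon, Wed-PM→Priya, Thu-AM→Priya+Ivanova, Thu-PM→Priya+Ivanova, Fri-AM→Yoon, Fri-PM→Lindqvist, Sat-AM→Yoon+Lindqvist, Sat-PM→Priya+Ivanova, Sun-AM→Yoon, Sun-PM→Ivanova+Lindqvist.
Loads: Yoon 4, Priya 4, Ivanova 4, Lindqvist 3 — all ≤ 4.

4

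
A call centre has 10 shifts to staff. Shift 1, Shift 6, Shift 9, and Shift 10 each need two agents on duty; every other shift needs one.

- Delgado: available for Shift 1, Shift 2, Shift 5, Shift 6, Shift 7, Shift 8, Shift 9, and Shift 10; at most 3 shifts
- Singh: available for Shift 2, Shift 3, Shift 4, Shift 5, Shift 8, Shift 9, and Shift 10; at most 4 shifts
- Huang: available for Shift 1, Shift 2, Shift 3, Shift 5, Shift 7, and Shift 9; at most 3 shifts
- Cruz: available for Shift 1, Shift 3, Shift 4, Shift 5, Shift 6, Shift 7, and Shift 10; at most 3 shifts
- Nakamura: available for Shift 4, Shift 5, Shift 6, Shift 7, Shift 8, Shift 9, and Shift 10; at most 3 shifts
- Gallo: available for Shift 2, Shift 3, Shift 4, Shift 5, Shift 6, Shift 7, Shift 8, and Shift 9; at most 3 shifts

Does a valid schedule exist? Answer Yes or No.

Yes

One valid schedule: Shift 1→Delgado+Huang, Shift 2→Delgado, Shift 3→Singh, Shift 4→Singh, Shift 5→Singh, Shift 6→Cruz+Nakamura, Shift 7→Huang, Shift 8→Delgado, Shift 9→Huang+Nakamura, Shift 10→Singh+Cruz.
Loads: Delgado 3/3, Singh 4/4, Huang 3/3, Cruz 2/3, Nakamura 2/3, Gallo 0/3 — all within limits.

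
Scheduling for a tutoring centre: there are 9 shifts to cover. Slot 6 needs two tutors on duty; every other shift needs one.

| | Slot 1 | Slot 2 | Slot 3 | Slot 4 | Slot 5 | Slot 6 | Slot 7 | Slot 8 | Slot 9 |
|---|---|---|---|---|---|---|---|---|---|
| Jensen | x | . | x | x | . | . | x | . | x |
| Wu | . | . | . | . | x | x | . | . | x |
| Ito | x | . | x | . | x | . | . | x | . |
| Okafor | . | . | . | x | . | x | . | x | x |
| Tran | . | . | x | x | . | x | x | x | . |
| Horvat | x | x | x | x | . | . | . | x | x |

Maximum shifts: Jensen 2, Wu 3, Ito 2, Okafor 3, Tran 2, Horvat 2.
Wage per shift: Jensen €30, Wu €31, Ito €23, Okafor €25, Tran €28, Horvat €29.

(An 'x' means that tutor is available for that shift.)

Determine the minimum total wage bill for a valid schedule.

Slot 2 can only be covered by Horvat, so that assignment is forced.
Picking the cheapest available tutor for each shift independently would cost €252, but that ignores the shift limits.
An optimal schedule: Slot 1→Ito, Slot 2→Horvat, Slot 3→Horvat, Slot 4→Okafor, Slot 5→Ito, Slot 6→Okafor+Tran, Slot 7→Tran, Slot 8→Okafor, Slot 9→Jensen.
Total: 23 + 29 + 29 + 25 + 23 + 25 + 28 + 28 + 25 + 30 = €265.

€265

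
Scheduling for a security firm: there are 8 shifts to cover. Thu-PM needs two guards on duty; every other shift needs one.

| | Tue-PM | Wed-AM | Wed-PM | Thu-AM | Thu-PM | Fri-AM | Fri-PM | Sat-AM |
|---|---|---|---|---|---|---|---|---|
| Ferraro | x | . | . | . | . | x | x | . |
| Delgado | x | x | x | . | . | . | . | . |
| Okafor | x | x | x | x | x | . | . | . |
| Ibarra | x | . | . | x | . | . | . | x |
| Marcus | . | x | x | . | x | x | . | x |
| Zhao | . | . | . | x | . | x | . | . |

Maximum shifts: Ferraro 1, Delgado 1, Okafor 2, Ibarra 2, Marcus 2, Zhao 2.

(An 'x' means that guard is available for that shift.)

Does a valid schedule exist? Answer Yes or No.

Thu-PM can only be covered by Okafor and Marcus, so that assignment is forced.
Fri-PM can only be covered by Ferraro, so that assignment is forced.
One valid schedule: Tue-PM→Ibarra, Wed-AM→Delgado, Wed-PM→Okafor, Thu-AM→Zhao, Thu-PM→Okafor+Marcus, Fri-AM→Marcus, Fri-PM→Ferraro, Sat-AM→Ibarra.
Loads: Ferraro 1/1, Delgado 1/1, Okafor 2/2, Ibarra 2/2, Marcus 2/2, Zhao 1/2 — all within limits.

Yes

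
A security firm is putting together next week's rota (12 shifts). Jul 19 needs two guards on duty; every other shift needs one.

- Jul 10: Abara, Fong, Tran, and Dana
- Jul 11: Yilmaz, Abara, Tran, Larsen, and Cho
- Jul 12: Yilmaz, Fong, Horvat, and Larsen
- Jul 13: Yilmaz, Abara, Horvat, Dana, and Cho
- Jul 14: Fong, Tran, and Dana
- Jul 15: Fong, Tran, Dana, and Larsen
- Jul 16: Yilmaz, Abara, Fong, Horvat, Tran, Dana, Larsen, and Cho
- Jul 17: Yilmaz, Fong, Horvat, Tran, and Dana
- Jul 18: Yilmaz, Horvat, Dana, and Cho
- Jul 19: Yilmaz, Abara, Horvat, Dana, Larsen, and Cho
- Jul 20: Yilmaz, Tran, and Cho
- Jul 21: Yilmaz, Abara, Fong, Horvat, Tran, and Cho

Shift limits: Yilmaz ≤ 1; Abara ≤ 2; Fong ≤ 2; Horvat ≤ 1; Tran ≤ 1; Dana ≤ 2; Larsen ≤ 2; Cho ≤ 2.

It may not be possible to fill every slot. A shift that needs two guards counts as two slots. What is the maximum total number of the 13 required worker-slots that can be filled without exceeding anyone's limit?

13

Total capacity across all guards is 1+2+2+1+1+2+2+2 = 13, and 13 slots are needed, so at most 13 can be filled.
An assignment achieving 13: Jul 10→Abara, Jul 11→Abara, Jul 12→Fong, Jul 13→Dana, Jul 14→Fong, Jul 15→Tran, Jul 16→Larsen, Jul 17→Dana, Jul 18→Horvat, Jul 19→Larsen+Cho, Jul 20→Yilmaz, Jul 21→Cho.
Loads: Yilmaz 1/1, Abara 2/2, Fong 2/2, Horvat 1/1, Tran 1/1, Dana 2/2, Larsen 2/2, Cho 2/2.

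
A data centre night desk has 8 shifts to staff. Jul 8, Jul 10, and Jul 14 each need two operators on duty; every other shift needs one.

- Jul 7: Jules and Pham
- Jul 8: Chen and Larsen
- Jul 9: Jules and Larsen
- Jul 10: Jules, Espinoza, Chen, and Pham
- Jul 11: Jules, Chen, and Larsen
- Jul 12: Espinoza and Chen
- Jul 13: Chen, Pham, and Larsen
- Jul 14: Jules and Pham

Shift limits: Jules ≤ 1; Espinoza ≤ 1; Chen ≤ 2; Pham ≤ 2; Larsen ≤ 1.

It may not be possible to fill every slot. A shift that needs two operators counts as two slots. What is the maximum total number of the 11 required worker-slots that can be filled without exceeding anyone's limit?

Total capacity across all operators is 1+1+2+2+1 = 7, and 11 slots are needed, so at most 7 can be filled.
An assignment achieving 7: Jul 7→Jules, Jul 8→Chen+Larsen, Jul 11→Chen, Jul 12→Espinoza, Jul 13→Pham, Jul 14→Pham.
Loads: Jules 1/1, Espinoza 1/1, Chen 2/2, Pham 2/2, Larsen 1/1.

7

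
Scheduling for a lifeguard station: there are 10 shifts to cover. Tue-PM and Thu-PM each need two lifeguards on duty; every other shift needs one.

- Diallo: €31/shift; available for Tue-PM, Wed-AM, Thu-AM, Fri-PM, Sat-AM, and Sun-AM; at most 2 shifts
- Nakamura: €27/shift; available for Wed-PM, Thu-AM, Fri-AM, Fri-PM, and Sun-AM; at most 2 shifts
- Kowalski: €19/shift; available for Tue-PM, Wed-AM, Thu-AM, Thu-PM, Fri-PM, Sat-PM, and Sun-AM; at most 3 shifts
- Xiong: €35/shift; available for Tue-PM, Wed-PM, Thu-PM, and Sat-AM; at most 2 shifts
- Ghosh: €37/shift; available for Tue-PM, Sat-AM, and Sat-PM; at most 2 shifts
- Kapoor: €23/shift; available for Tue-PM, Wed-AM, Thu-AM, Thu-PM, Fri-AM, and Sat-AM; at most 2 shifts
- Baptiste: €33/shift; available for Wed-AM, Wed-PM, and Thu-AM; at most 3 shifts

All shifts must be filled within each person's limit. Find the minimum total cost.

€318

Picking the cheapest available lifeguard for each shift independently would cost €252, but that ignores the shift limits.
An optimal schedule: Tue-PM→Kowalski+Diallo, Wed-AM→Baptiste, Wed-PM→Baptiste, Thu-AM→Baptiste, Thu-PM→Kowalski+Kapoor, Fri-AM→Kapoor, Fri-PM→Nakamura, Sat-AM→Diallo, Sat-PM→Kowalski, Sun-AM→Nakamura.
Total: 19 + 31 + 33 + 33 + 33 + 19 + 23 + 23 + 27 + 31 + 19 + 27 = €318.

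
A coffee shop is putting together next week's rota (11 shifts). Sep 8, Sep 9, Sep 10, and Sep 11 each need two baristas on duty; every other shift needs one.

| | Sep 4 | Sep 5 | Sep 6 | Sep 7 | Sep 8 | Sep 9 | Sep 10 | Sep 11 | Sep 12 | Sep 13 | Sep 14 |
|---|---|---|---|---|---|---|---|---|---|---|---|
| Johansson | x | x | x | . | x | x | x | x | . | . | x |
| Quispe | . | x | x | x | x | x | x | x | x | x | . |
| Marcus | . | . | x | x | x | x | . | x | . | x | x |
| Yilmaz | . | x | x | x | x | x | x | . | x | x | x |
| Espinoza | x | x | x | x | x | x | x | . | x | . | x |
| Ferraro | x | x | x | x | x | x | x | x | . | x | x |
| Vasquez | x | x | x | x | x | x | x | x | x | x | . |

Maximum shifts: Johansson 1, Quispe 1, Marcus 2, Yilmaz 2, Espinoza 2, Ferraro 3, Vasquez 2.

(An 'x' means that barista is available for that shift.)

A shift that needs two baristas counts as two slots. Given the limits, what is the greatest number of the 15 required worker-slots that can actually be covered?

Total capacity across all baristas is 1+1+2+2+2+3+2 = 13, and 15 slots are needed, so at most 13 can be filled.
An assignment achieving 13: Sep 4→Johansson, Sep 5→Yilmaz, Sep 6→Ferraro, Sep 7→Espinoza, Sep 8→Vasquez, Sep 9→Vasquez, Sep 10→Espinoza+Ferraro, Sep 11→Marcus+Ferraro, Sep 12→Quispe, Sep 13→Marcus, Sep 14→Yilmaz.
Loads: Johansson 1/1, Quispe 1/1, Marcus 2/2, Yilmaz 2/2, Espinoza 2/2, Ferraro 3/3, Vasquez 2/2.

13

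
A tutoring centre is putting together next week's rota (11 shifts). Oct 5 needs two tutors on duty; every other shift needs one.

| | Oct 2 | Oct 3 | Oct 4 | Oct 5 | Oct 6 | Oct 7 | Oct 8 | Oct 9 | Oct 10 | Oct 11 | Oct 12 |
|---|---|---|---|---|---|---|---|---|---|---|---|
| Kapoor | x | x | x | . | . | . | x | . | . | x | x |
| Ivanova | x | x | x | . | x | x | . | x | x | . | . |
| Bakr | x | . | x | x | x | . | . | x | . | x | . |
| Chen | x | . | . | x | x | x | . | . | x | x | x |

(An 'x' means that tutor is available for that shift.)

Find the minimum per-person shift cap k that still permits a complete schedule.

3

With 4 tutors and 12 worker-slots to fill, someone must work at least ⌈12/4⌉ = 3 shifts, so k ≥ 3.
k = 3 works: Oct 2→Chen, Oct 3→Kapoor, Oct 4→Bakr, Oct 5→Bakr+Chen, Oct 6→Bakr, Oct 7→Ivanova, Oct 8→Kapoor, Oct 9→Ivanova, Oct 10→Ivanova, Oct 11→Chen, Oct 12→Kapoor.
Loads: Kapoor 3, Ivanova 3, Bakr 3, Chen 3 — all ≤ 3.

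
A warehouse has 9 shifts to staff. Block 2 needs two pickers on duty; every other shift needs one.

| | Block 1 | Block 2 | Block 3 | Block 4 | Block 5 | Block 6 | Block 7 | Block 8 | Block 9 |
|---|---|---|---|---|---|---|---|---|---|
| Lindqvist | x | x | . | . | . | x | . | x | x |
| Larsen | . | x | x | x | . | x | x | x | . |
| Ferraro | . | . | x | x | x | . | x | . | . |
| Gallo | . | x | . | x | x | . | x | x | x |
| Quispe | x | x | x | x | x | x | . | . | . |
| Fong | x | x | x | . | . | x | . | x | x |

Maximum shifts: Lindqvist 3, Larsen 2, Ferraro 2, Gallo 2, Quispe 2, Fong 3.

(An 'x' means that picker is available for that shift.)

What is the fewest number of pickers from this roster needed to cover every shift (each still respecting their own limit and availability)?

10 slots to fill and no one can take more than 3, so at least ⌈10/3⌉ = 4 pickers are needed.
Lindqvist, Larsen, Ferraro, and Fong alone can cover everything: Block 1→Lindqvist, Block 2→Lindqvist+Fong, Block 3→Ferraro, Block 4→Larsen, Block 5→Ferraro, Block 6→Fong, Block 7→Larsen, Block 8→Fong, Block 9→Lindqvist.

4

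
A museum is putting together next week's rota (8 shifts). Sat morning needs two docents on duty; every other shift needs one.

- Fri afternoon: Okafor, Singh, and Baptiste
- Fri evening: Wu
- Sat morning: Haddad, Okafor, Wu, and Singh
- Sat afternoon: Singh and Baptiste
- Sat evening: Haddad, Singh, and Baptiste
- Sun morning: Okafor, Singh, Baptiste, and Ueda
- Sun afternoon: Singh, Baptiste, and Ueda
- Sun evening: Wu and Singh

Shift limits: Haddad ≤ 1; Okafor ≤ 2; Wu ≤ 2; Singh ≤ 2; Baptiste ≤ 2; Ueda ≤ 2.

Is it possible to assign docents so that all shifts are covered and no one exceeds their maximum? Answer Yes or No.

Yes

Fri evening can only be covered by Wu, so that assignment is forced.
One valid schedule: Fri afternoon→Okafor, Fri evening→Wu, Sat morning→Okafor+Singh, Sat afternoon→Singh, Sat evening→Haddad, Sun morning→Baptiste, Sun afternoon→Baptiste, Sun evening→Wu.
Loads: Haddad 1/1, Okafor 2/2, Wu 2/2, Singh 2/2, Baptiste 2/2, Ueda 0/2 — all within limits.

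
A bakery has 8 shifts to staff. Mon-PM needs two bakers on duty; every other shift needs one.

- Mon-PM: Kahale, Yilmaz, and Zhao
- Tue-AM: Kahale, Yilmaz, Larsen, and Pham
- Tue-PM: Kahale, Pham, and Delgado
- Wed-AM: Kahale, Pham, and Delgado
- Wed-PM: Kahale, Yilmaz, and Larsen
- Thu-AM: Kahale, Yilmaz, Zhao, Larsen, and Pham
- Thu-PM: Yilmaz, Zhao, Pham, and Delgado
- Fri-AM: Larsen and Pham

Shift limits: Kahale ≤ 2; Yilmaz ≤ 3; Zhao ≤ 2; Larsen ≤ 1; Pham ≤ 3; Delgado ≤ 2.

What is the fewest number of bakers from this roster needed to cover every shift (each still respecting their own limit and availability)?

9 slots to fill and no one can take more than 3, so at least ⌈9/3⌉ = 3 bakers are needed.
Any 3 bakers together have capacity at most 3+3+2 = 8 < 9 slots, so 3 can never suffice.
Kahale, Yilmaz, Zhao, and Pham alone can cover everything: Mon-PM→Yilmaz+Zhao, Tue-AM→Yilmaz, Tue-PM→Kahale, Wed-AM→Kahale, Wed-PM→Yilmaz, Thu-AM→Pham, Thu-PM→Zhao, Fri-AM→Pham.

4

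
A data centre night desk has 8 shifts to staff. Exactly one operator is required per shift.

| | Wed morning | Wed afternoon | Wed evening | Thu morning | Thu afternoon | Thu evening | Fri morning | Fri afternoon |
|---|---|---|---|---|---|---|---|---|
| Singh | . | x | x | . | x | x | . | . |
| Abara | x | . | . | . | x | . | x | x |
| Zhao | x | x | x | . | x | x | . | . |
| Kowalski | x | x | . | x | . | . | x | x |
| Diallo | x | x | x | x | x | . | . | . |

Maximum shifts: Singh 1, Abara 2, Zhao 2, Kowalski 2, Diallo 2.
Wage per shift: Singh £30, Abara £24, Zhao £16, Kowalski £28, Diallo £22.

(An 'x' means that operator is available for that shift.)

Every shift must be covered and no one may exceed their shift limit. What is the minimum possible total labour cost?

Picking the cheapest available operator for each shift independently would cost £150, but that ignores the shift limits.
An optimal schedule: Wed morning→Kowalski, Wed afternoon→Kowalski, Wed evening→Zhao, Thu morning→Diallo, Thu afternoon→Diallo, Thu evening→Zhao, Fri morning→Abara, Fri afternoon→Abara.
Total: 28 + 28 + 16 + 22 + 22 + 16 + 24 + 24 = £180.

£180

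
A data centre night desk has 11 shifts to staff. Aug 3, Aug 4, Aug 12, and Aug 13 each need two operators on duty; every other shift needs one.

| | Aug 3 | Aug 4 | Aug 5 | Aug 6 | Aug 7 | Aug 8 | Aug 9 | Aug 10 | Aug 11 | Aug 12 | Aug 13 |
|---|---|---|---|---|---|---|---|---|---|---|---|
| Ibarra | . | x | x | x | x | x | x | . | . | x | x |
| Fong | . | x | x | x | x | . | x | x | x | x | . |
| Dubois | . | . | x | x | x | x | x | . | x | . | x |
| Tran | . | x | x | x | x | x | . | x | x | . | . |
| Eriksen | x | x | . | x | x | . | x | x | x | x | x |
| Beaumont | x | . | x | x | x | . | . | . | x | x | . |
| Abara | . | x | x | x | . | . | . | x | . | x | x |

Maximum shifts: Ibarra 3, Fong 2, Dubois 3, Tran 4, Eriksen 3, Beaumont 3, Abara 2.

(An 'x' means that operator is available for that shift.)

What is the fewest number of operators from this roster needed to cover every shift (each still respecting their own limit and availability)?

15 slots to fill and no one can take more than 4, so at least ⌈15/4⌉ = 4 operators are needed.
Any 4 operators together have capacity at most 4+3+3+3 = 13 < 15 slots, so 4 can never suffice.
Ibarra, Fong, Tran, Eriksen, and Beaumont alone can cover everything: Aug 3→Eriksen+Beaumont, Aug 4→Fong+Tran, Aug 5→Tran, Aug 6→Tran, Aug 7→Beaumont, Aug 8→Ibarra, Aug 9→Ibarra, Aug 10→Fong, Aug 11→Tran, Aug 12→Eriksen+Beaumont, Aug 13→Ibarra+Eriksen.

5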